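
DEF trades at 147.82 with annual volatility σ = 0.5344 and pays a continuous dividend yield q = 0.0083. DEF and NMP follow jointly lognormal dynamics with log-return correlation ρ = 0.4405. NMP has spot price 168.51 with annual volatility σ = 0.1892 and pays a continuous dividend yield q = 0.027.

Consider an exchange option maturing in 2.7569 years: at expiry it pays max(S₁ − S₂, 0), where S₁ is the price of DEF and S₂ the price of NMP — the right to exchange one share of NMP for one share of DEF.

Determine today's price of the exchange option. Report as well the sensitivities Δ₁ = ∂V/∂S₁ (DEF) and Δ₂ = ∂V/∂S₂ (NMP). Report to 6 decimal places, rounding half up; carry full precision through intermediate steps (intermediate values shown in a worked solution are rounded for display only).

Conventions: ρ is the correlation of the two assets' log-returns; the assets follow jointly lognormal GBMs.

σ_eff = √(σ₁² + σ₂² − 2ρσ₁σ₂) = √(0.5344² + 0.1892² − 2·0.4405·0.5344·0.1892) = 0.481979
d₁ = (ln(S₁/S₂) + (q₂ − q₁ + σ_eff²/2)T) / (σ_eff√T) = (ln(147.82/168.51) + (0.027 − 0.0083 + 0.116152)·2.7569) / 0.800273 = 0.300863
d₂ = d₁ − σ_eff√T = 0.300863 − 0.800273 = -0.499410
N(d₁) = 0.618241,  N(d₂) = 0.308745
V = S₁·e^{−q₁T}·N(d₁) − S₂·e^{−q₂T}·N(d₂) = 89.320905 − 48.294624 = 41.026282
Key observation: pricing in NMP-units makes this a unit-strike call on the ratio S₁/S₂ — the risk-free rate cancels and cannot affect the value.
Δ₁ = e^{−q₁T}·N(d₁) = 0.604255;  Δ₂ = −e^{−q₂T}·N(d₂) = -0.286598

exchange price = 41.026282
Δ1 = 0.604255
Δ2 = -0.286598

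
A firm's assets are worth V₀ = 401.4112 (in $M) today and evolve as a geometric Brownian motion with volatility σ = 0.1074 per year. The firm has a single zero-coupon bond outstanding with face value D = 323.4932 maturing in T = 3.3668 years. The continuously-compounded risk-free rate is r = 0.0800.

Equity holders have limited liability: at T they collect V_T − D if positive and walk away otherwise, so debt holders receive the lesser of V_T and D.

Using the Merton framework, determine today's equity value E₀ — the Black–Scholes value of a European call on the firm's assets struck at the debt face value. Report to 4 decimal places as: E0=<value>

E0=154.4404

Apply the equity-as-call identities (strike 323.4932, horizon 3.3668 years):
d₁ = [ln(V₀/D) + (r + σ²/2)T] / (σ√T)
   = [ln(401.4112/323.4932) + (0.0800 + 0.5·0.1074²)·3.3668] / (0.1074·√3.3668)
   = [0.215808 + 0.288762] / 0.197067 = 2.560403
d₂ = d₁ − σ√T = 2.560403 − 0.197067 = 2.363337
N(d₁) = 0.994772,  N(d₂) = 0.990944,  e^(−rT) = 0.763880
E₀ = V₀·N(d₁) − D·e^(−rT)·N(d₂)
   = 401.4112·0.994772 − 323.4932·0.763880·0.990944 = 154.440412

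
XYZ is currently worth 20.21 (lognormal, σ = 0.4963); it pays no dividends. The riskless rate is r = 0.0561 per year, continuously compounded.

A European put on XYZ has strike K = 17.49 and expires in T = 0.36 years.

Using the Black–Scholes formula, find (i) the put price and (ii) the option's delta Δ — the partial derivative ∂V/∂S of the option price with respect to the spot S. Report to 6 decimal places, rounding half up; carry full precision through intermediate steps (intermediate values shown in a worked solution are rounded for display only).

σ√T = 0.4963·√0.36 = 0.297780
d₁ = (ln(S/K) + (r+σ²/2)T) / (σ√T) = (ln(20.21/17.49) + (0.0561+0.4963²/2)·0.36) / 0.297780 = (0.144548 + 0.064532) / 0.297780 = 0.702131
d₂ = d₁ − σ√T = 0.702131 − 0.297780 = 0.404351
e^{−rT} = 0.980007
N(−d₁) = 0.241299,  N(−d₂) = 0.342977
Put price V = K·e^{−rT}·N(−d₂) − S·N(−d₁) = 5.878736 − 4.876645 = 1.002092
Δ = −N(−d₁) = -0.241299

price = 1.002092
Δ = -0.241299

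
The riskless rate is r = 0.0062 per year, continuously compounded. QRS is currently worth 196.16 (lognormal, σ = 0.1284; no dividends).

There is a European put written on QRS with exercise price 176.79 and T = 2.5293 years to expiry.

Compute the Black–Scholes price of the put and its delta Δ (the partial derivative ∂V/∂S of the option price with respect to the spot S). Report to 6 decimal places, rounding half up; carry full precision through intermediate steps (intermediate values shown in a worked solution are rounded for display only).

price = 6.492845
Δ = -0.245716

σ√T = 0.1284·√2.5293 = 0.204204
d₁ = (ln(S/K) + (r+σ²/2)T) / (σ√T) = (ln(196.16/176.79) + (0.0062+0.1284²/2)·2.5293) / 0.204204 = (0.103968 + 0.036531) / 0.204204 = 0.688033
d₂ = d₁ − σ√T = 0.688033 − 0.204204 = 0.483829
e^{−rT} = 0.984441
N(−d₁) = 0.245716,  N(−d₂) = 0.314254
Put price V = K·e^{−rT}·N(−d₂) − S·N(−d₁) = 54.692479 − 48.199634 = 6.492845
Δ = −N(−d₁) = -0.245716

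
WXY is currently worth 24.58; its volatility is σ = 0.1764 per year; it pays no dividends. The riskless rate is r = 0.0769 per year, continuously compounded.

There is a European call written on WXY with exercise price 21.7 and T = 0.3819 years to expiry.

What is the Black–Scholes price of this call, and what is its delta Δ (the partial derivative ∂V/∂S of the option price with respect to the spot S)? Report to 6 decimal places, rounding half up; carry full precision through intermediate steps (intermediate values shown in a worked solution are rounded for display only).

σ√T = 0.1764·√0.3819 = 0.109012
d₁ = (ln(S/K) + (r+σ²/2)T) / (σ√T) = (ln(24.58/21.7) + (0.0769+0.1764²/2)·0.3819) / 0.109012 = (0.124621 + 0.035310) / 0.109012 = 1.467096
d₂ = d₁ − σ√T = 1.467096 − 0.109012 = 1.358084
e^{−rT} = 0.971059
N(d₁) = 0.928825,  N(d₂) = 0.912782
Call price V = S·N(d₁) − K·e^{−rT}·N(d₂) = 22.830519 − 19.234113 = 3.596406
Δ = N(d₁) = 0.928825

price = 3.596406
Δ = 0.928825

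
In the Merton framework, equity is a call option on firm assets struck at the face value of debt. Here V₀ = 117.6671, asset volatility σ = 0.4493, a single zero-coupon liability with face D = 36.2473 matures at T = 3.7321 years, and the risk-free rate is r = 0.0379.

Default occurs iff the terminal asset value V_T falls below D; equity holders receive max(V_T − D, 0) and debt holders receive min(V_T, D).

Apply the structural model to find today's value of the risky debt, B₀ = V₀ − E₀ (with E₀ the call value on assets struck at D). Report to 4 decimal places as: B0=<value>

With assets at 117.6671 and a single debt payment of 36.2473 at 3.7321 years:
d₁ = [ln(V₀/D) + (r + σ²/2)T] / (σ√T)
   = [ln(117.6671/36.2473) + (0.0379 + 0.5·0.4493²)·3.7321] / (0.4493·√3.7321)
   = [1.177495 + 0.518147] / 0.867987 = 1.953534
d₂ = d₁ − σ√T = 1.953534 − 0.867987 = 1.085547
N(d₁) = 0.974622,  N(d₂) = 0.861160,  e^(−rT) = 0.868102
E₀ = V₀·N(d₁) − D·e^(−rT)·N(d₂)
   = 117.6671·0.974622 − 36.2473·0.868102·0.861160 = 87.583362
B₀ = V₀ − E₀ = 117.6671 − 87.583362 = 30.083738

B0=30.0837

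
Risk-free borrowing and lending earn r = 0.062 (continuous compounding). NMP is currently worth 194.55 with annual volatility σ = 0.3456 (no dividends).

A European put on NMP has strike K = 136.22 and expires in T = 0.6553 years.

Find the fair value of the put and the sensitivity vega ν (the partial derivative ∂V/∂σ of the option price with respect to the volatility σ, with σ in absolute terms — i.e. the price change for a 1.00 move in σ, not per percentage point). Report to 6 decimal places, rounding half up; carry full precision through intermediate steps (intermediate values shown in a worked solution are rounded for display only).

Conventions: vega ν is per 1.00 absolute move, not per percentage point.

σ√T = 0.3456·√0.6553 = 0.279765
d₁ = (ln(S/K) + (r+σ²/2)T) / (σ√T) = (ln(194.55/136.22) + (0.062+0.3456²/2)·0.6553) / 0.279765 = (0.356418 + 0.079763) / 0.279765 = 1.559096
d₂ = d₁ − σ√T = 1.559096 − 0.279765 = 1.279331
e^{−rT} = 0.960186
N(−d₁) = 0.059487,  N(−d₂) = 0.100390
Put price V = K·e^{−rT}·N(−d₂) − S·N(−d₁) = 13.130705 − 11.573167 = 1.557538
φ(d₁) = (1/√(2π))·e^{−d₁²/2} = 0.118324
ν = S·φ(d₁)·√T = 18.634780

price = 1.557538
ν = 18.634780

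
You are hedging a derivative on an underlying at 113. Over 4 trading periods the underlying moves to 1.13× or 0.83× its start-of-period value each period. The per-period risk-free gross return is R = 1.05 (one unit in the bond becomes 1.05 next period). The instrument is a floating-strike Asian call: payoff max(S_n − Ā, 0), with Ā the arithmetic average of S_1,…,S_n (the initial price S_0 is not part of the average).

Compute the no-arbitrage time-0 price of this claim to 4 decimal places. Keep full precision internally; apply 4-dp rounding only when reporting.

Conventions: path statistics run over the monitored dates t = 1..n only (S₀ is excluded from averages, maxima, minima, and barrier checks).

Risk-neutral up-probability p* = (R−d)/(u−d) = (1.05−0.83)/(1.13−0.83) = 0.7333; the claim prices as the p*-weighted sum of path payoffs discounted by R^4.
Enumerate all 2^4 = 16 price paths (U = up ×1.13, D = down ×0.83); each path with k up-moves has probability p*^k·(1−p*)^(4−k).
DDDD: Ā=72.4689, payoff=0.0000, prob=0.005057
UDDD: Ā=98.6625, payoff=0.0000, prob=0.013906
DUDD: Ā=90.1875, payoff=0.0000, prob=0.013906
UUDD: Ā=122.7853, payoff=0.0000, prob=0.038242
DDUD: Ā=83.1532, payoff=0.0000, prob=0.013906
UDUD: Ā=113.2086, payoff=0.0000, prob=0.038242
DUUD: Ā=104.7336, payoff=0.0000, prob=0.038242
UUUD: Ā=142.5891, payoff=0.0000, prob=0.105165
DDDU: Ā=77.3148, payoff=0.0000, prob=0.013906
UDDU: Ā=105.2599, payoff=0.0000, prob=0.038242
DUDU: Ā=96.7849, payoff=2.6163, prob=0.038242
UUDU: Ā=131.7674, payoff=3.5619, prob=0.105165
DDUU: Ā=89.7506, payoff=9.6505, prob=0.038242
UDUU: Ā=122.1906, payoff=13.1387, prob=0.105165
DUUU: Ā=113.7156, payoff=21.6137, prob=0.105165
UUUU: Ā=154.8176, payoff=29.4259, prob=0.289205
Price = Σ prob·payoff / R^4 = 13.008560 / 1.215506 = 10.7022

price = 10.7022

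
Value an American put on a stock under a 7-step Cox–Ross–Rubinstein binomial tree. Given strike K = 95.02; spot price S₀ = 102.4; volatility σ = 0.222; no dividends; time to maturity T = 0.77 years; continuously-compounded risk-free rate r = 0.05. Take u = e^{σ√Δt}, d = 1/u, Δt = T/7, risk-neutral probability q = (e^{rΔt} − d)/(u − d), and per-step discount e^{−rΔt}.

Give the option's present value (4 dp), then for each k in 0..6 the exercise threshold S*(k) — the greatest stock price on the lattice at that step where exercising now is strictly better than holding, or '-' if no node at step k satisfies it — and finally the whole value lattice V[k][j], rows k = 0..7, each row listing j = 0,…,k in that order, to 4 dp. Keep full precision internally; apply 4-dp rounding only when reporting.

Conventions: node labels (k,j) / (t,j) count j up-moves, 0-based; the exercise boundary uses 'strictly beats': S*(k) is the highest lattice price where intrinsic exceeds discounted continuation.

params: Δt=0.11000 u=1.07641 d=0.92902 q=0.51902 e^(-rΔt)=0.99452
t_7 payoffs: 33.8606 24.1575 12.9150 0.0000 0.0000 0.0000 0.0000 0.0000
t_6: node(6,0) S=65.8324 payoff=29.1876 vs cont=28.6664 → 29.1876 [stop]  node(6,1) S=76.2769 payoff=18.7431 vs cont=18.2219 → 18.7431 [stop]  node(6,2) S=88.3785 payoff=6.6415 vs cont=6.1778 → 6.6415 [stop]  node(6,3) S=102.4000 payoff=0.0000 vs cont=0.0000 → 0.0000 [wait]  node(6,4) S=118.6461 payoff=0.0000 vs cont=0.0000 → 0.0000 [wait]  node(6,5) S=137.4696 payoff=0.0000 vs cont=0.0000 → 0.0000 [wait]  node(6,6) S=159.2796 payoff=0.0000 vs cont=0.0000 → 0.0000 [wait]  ⇒ S*(6)=88.3785
t_5: node(5,0) S=70.8625 payoff=24.1575 vs cont=23.6363 → 24.1575 [stop]  node(5,1) S=82.1050 payoff=12.9150 vs cont=12.3938 → 12.9150 [stop]  node(5,2) S=95.1313 payoff=0.0000 vs cont=3.1769 → 3.1769 [wait]  node(5,3) S=110.2241 payoff=0.0000 vs cont=0.0000 → 0.0000 [wait]  node(5,4) S=127.7115 payoff=0.0000 vs cont=0.0000 → 0.0000 [wait]  node(5,5) S=147.9733 payoff=0.0000 vs cont=0.0000 → 0.0000 [wait]  ⇒ S*(5)=82.1050
t_4: node(4,0) S=76.2769 payoff=18.7431 vs cont=18.2219 → 18.7431 [stop]  node(4,1) S=88.3785 payoff=6.6415 vs cont=7.8176 → 7.8176 [wait]  node(4,2) S=102.4000 payoff=0.0000 vs cont=1.5197 → 1.5197 [wait]  node(4,3) S=118.6461 payoff=0.0000 vs cont=0.0000 → 0.0000 [wait]  node(4,4) S=137.4696 payoff=0.0000 vs cont=0.0000 → 0.0000 [wait]  ⇒ S*(4)=76.2769
t_3: node(3,0) S=82.1050 payoff=12.9150 vs cont=13.0008 → 13.0008 [wait]  node(3,1) S=95.1313 payoff=0.0000 vs cont=4.5239 → 4.5239 [wait]  node(3,2) S=110.2241 payoff=0.0000 vs cont=0.7269 → 0.7269 [wait]  node(3,3) S=127.7115 payoff=0.0000 vs cont=0.0000 → 0.0000 [wait]  ⇒ S*(3)=-
t_2: node(2,0) S=88.3785 payoff=6.6415 vs cont=8.5540 → 8.5540 [wait]  node(2,1) S=102.4000 payoff=0.0000 vs cont=2.5392 → 2.5392 [wait]  node(2,2) S=118.6461 payoff=0.0000 vs cont=0.3477 → 0.3477 [wait]  ⇒ S*(2)=-
t_1: node(1,0) S=95.1313 payoff=0.0000 vs cont=5.4024 → 5.4024 [wait]  node(1,1) S=110.2241 payoff=0.0000 vs cont=1.3941 → 1.3941 [wait]  ⇒ S*(1)=-
t_0: node(0,0) S=102.4000 payoff=0.0000 vs cont=3.3038 → 3.3038 [wait]  ⇒ S*(0)=-

price = 3.3038
boundary = - - - - 76.2769 82.1050 88.3785
tree:
3.3038
5.4024 1.3941
8.5540 2.5392 0.3477
13.0008 4.5239 0.7269 0.0000
18.7431 7.8176 1.5197 0.0000 0.0000
24.1575 12.9150 3.1769 0.0000 0.0000 0.0000
29.1876 18.7431 6.6415 0.0000 0.0000 0.0000 0.0000
33.8606 24.1575 12.9150 0.0000 0.0000 0.0000 0.0000 0.0000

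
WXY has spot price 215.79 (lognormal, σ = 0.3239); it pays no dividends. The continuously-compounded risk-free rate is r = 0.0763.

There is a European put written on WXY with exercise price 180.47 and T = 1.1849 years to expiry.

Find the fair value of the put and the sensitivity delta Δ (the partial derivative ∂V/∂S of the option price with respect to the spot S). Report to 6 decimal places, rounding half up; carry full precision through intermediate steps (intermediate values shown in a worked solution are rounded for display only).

price = 8.446508
Δ = -0.173694

σ√T = 0.3239·√1.1849 = 0.352575
d₁ = (ln(S/K) + (r+σ²/2)T) / (σ√T) = (ln(215.79/180.47) + (0.0763+0.3239²/2)·1.1849) / 0.352575 = (0.178741 + 0.152563) / 0.352575 = 0.939668
d₂ = d₁ − σ√T = 0.939668 − 0.352575 = 0.587093
e^{−rT} = 0.913558
N(−d₁) = 0.173694,  N(−d₂) = 0.278571
Put price V = K·e^{−rT}·N(−d₂) − S·N(−d₁) = 45.927923 − 37.481414 = 8.446508
Δ = −N(−d₁) = -0.173694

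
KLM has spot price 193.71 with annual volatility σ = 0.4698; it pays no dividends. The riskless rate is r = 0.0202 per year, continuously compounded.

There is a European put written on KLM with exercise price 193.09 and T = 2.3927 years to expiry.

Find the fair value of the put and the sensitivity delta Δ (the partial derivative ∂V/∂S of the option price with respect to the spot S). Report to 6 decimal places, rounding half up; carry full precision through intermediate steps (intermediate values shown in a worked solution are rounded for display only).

σ√T = 0.4698·√2.3927 = 0.726703
d₁ = (ln(S/K) + (r+σ²/2)T) / (σ√T) = (ln(193.71/193.09) + (0.0202+0.4698²/2)·2.3927) / 0.726703 = (0.003206 + 0.312381) / 0.726703 = 0.434272
d₂ = d₁ − σ√T = 0.434272 − 0.726703 = -0.292431
e^{−rT} = 0.952817
N(−d₁) = 0.332045,  N(−d₂) = 0.615021
Put price V = K·e^{−rT}·N(−d₂) − S·N(−d₁) = 113.151278 − 64.320500 = 48.830778
Δ = −N(−d₁) = -0.332045

price = 48.830778
Δ = -0.332045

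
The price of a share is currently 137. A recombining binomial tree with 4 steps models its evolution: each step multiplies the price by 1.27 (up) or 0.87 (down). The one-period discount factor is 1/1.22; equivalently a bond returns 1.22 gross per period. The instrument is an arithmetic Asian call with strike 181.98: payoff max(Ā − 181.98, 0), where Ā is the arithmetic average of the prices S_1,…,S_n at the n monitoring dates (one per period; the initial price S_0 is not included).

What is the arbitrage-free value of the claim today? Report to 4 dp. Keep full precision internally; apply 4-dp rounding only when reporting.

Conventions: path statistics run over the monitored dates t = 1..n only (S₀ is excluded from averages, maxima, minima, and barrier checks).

Risk-neutral up-probability p* = (R−d)/(u−d) = (1.22−0.87)/(1.27−0.87) = 0.8750; the claim prices as the p*-weighted sum of path payoffs discounted by R^4.
Enumerate all 2^4 = 16 price paths (U = up ×1.27, D = down ×0.87); each path with k up-moves has probability p*^k·(1−p*)^(4−k).
DDDD: Ā=97.8968, payoff=0.0000, prob=0.000244
UDDD: Ā=142.9068, payoff=0.0000, prob=0.001709
DUDD: Ā=129.2068, payoff=0.0000, prob=0.001709
UUDD: Ā=188.6123, payoff=6.6323, prob=0.011963
DDUD: Ā=117.2878, payoff=0.0000, prob=0.001709
UDUD: Ā=171.2133, payoff=0.0000, prob=0.011963
DUUD: Ā=157.5133, payoff=0.0000, prob=0.011963
UUUD: Ā=229.9331, payoff=47.9531, prob=0.083740
DDDU: Ā=106.9183, payoff=0.0000, prob=0.001709
UDDU: Ā=156.0761, payoff=0.0000, prob=0.011963
DUDU: Ā=142.3761, payoff=0.0000, prob=0.011963
UUDU: Ā=207.8364, payoff=25.8564, prob=0.083740
DDUU: Ā=130.4571, payoff=0.0000, prob=0.011963
UDUU: Ā=190.4374, payoff=8.4574, prob=0.083740
DUUU: Ā=176.7374, payoff=0.0000, prob=0.083740
UUUU: Ā=257.9960, payoff=76.0160, prob=0.586182
Price = Σ prob·payoff / R^4 = 51.527567 / 2.215335 = 23.2595

price = 23.2595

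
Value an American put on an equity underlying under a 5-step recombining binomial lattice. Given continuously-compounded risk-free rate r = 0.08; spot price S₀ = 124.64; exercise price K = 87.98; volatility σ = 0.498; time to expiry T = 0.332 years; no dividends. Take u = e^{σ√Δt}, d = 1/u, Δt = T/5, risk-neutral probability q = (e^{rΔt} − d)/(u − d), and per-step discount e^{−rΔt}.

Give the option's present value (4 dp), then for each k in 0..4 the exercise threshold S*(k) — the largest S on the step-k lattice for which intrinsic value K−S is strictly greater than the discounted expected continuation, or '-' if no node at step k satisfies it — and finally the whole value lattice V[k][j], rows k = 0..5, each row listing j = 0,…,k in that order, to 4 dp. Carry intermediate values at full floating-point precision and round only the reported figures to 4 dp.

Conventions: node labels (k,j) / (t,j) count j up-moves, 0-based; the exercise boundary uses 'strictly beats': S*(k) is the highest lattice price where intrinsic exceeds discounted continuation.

Δt=0.06640  u=1.13692  d=0.87957  q=0.48866  discount=0.99470
step 5 (expiry): payoffs max(K−S,0) = 22.3652 3.1667 0.0000 0.0000 0.0000 0.0000
step 4: (k=4,j=0): S=74.5990, K−S=13.3810, hold=12.9149 ⇒ V=13.3810 exercise | (k=4,j=1): S=96.4262, K−S=0.0000, hold=1.6107 ⇒ V=1.6107 continue | (k=4,j=2): S=124.6400, K−S=0.0000, hold=0.0000 ⇒ V=0.0000 continue | (k=4,j=3): S=161.1089, K−S=0.0000, hold=0.0000 ⇒ V=0.0000 continue | (k=4,j=4): S=208.2485, K−S=0.0000, hold=0.0000 ⇒ V=0.0000 continue  boundary S*=74.5990
step 3: (k=3,j=0): S=84.8133, K−S=3.1667, hold=7.5889 ⇒ V=7.5889 continue | (k=3,j=1): S=109.6292, K−S=0.0000, hold=0.8192 ⇒ V=0.8192 continue | (k=3,j=2): S=141.7061, K−S=0.0000, hold=0.0000 ⇒ V=0.0000 continue | (k=3,j=3): S=183.1685, K−S=0.0000, hold=0.0000 ⇒ V=0.0000 continue  boundary S*=-
step 2: (k=2,j=0): S=96.4262, K−S=0.0000, hold=4.2582 ⇒ V=4.2582 continue | (k=2,j=1): S=124.6400, K−S=0.0000, hold=0.4167 ⇒ V=0.4167 continue | (k=2,j=2): S=161.1089, K−S=0.0000, hold=0.0000 ⇒ V=0.0000 continue  boundary S*=-
step 1: (k=1,j=0): S=109.6292, K−S=0.0000, hold=2.3684 ⇒ V=2.3684 continue | (k=1,j=1): S=141.7061, K−S=0.0000, hold=0.2119 ⇒ V=0.2119 continue  boundary S*=-
step 0: (k=0,j=0): S=124.6400, K−S=0.0000, hold=1.3077 ⇒ V=1.3077 continue  boundary S*=-

price = 1.3077
boundary = - - - - 74.5990
tree:
1.3077
2.3684 0.2119
4.2582 0.4167 0.0000
7.5889 0.8192 0.0000 0.0000
13.3810 1.6107 0.0000 0.0000 0.0000
22.3652 3.1667 0.0000 0.0000 0.0000 0.0000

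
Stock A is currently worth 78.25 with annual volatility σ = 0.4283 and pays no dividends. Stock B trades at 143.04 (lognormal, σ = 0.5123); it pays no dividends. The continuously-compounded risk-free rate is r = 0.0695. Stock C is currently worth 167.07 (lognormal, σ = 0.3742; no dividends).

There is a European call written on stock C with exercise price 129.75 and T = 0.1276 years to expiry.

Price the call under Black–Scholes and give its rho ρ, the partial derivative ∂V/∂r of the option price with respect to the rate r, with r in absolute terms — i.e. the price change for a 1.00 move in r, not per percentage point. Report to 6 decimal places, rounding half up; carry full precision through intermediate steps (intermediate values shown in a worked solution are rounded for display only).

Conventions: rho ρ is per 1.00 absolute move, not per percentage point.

price = 38.651468
ρ = 15.928676

σ√T = 0.3742·√0.1276 = 0.133669
d₁ = (ln(S/K) + (r+σ²/2)T) / (σ√T) = (ln(167.07/129.75) + (0.0695+0.3742²/2)·0.1276) / 0.133669 = (0.252803 + 0.017802) / 0.133669 = 2.024450
d₂ = d₁ − σ√T = 2.024450 − 0.133669 = 1.890781
e^{−rT} = 0.991171
N(d₁) = 0.978538,  N(d₂) = 0.970673
Call price V = S·N(d₁) − K·e^{−rT}·N(d₂) = 163.484353 − 124.832885 = 38.651468
ρ = K·T·e^{−rT}·N(d₂) = 15.928676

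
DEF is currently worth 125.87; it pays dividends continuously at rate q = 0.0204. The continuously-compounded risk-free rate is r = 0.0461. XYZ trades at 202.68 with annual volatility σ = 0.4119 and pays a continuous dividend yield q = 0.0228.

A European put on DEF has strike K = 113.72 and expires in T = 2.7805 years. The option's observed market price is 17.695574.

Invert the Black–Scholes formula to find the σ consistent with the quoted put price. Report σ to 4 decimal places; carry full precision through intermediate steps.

sigma = 0.3642

At σ = 0.3642 the Black–Scholes value reproduces the quote:
σ√T = 0.3642·√2.7805 = 0.607297
d₁ = (ln(S/K) + (r−q+σ²/2)T) / (σ√T) = (ln(125.87/113.72) + (0.0461−0.0204+0.3642²/2)·2.7805) / 0.607297 = (0.101510 + 0.255864) / 0.607297 = 0.588467
d₂ = d₁ − σ√T = 0.588467 − 0.607297 = -0.018831
e^{−rT} = 0.879694
e^{−qT} = 0.944857
N(−d₁) = 0.278110,  N(−d₂) = 0.507512
V = K·e^{−rT}·N(−d₂) − S·e^{−qT}·N(−d₁) = 50.770891 − 33.075317 = 17.695574 (matching the quote); vega is positive throughout, so no other σ reproduces this price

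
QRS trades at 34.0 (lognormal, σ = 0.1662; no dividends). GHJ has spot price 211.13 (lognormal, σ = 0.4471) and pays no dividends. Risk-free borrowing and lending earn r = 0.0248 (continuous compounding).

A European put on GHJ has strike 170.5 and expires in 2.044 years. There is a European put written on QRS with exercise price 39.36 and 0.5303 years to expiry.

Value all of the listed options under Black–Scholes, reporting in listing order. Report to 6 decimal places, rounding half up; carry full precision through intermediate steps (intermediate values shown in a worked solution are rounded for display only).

price(GHJ put K=170.5) = 26.045523
price(QRS put K=39.36) = 5.146689

[GHJ put K=170.5]
σ√T = 0.4471·√2.044 = 0.639212
d₁ = (ln(S/K) + (r+σ²/2)T) / (σ√T) = (ln(211.13/170.5) + (0.0248+0.4471²/2)·2.044) / 0.639212 = (0.213739 + 0.254987) / 0.639212 = 0.733287
d₂ = d₁ − σ√T = 0.733287 − 0.639212 = 0.094075
e^{−rT} = 0.950572
N(−d₁) = 0.231692,  N(−d₂) = 0.462525
price = K·e^{−rT}·N(−d₂) − S·N(−d₁) = 74.962585 − 48.917061 = 26.045523
[QRS put K=39.36]
σ√T = 0.1662·√0.5303 = 0.121030
d₁ = (ln(S/K) + (r+σ²/2)T) / (σ√T) = (ln(34.0/39.36) + (0.0248+0.1662²/2)·0.5303) / 0.121030 = (-0.146390 + 0.020476) / 0.121030 = -1.040357
d₂ = d₁ − σ√T = -1.040357 − 0.121030 = -1.161386
e^{−rT} = 0.986935
N(−d₁) = 0.850913,  N(−d₂) = 0.877258
price = K·e^{−rT}·N(−d₂) − S·N(−d₁) = 34.077727 − 28.931038 = 5.146689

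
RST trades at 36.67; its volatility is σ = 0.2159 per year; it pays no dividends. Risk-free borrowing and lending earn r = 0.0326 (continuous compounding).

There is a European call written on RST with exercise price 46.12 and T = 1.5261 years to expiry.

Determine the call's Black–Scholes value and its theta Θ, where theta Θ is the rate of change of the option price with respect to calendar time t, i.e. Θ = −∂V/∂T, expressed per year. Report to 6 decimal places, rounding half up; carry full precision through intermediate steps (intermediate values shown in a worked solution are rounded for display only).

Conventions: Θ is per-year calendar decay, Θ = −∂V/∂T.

σ√T = 0.2159·√1.5261 = 0.266713
d₁ = (ln(S/K) + (r+σ²/2)T) / (σ√T) = (ln(36.67/46.12) + (0.0326+0.2159²/2)·1.5261) / 0.266713 = (-0.229288 + 0.085319) / 0.266713 = -0.539790
d₂ = d₁ − σ√T = -0.539790 − 0.266713 = -0.806503
e^{−rT} = 0.951466
N(d₁) = 0.294671,  N(d₂) = 0.209976
Call price V = S·N(d₁) − K·e^{−rT}·N(d₂) = 10.805585 − 9.214111 = 1.591474
φ(d₁) = (1/√(2π))·e^{−d₁²/2} = 0.344857
Θ = −S·φ(d₁)·σ/(2√T) − r·K·e^{−rT}·N(d₂) = −1.105048 − 0.300380 = -1.405428

price = 1.591474
Θ = -1.405428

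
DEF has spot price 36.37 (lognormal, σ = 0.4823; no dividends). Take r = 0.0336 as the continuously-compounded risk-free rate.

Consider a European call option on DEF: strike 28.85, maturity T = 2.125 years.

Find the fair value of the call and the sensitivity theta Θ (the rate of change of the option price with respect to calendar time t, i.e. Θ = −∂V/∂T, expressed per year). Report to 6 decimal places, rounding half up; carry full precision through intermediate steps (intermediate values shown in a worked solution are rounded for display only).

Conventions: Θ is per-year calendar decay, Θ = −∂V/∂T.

σ√T = 0.4823·√2.125 = 0.703067
d₁ = (ln(S/K) + (r+σ²/2)T) / (σ√T) = (ln(36.37/28.85) + (0.0336+0.4823²/2)·2.125) / 0.703067 = (0.231634 + 0.318552) / 0.703067 = 0.782551
d₂ = d₁ − σ√T = 0.782551 − 0.703067 = 0.079484
e^{−rT} = 0.931089
N(d₁) = 0.783055,  N(d₂) = 0.531676
Call price V = S·N(d₁) − K·e^{−rT}·N(d₂) = 28.479697 − 14.281848 = 14.197848
φ(d₁) = (1/√(2π))·e^{−d₁²/2} = 0.293719
Θ = −S·φ(d₁)·σ/(2√T) − r·K·e^{−rT}·N(d₂) = −1.767190 − 0.479870 = -2.247060

price = 14.197848
Θ = -2.247060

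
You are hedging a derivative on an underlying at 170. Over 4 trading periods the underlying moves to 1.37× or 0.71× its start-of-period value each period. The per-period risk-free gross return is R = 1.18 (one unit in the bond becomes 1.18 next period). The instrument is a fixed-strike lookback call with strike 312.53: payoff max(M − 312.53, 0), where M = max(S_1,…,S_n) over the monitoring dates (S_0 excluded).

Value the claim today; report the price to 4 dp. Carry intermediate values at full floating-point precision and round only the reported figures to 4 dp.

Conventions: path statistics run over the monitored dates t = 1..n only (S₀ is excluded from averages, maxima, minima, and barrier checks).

Under the martingale measure an up-move has probability p* = 0.7121; value the claim as the probability-weighted average of per-path payoffs, discounted 4 periods at R = 1.18.
Enumerate all 2^4 = 16 price paths (U = up ×1.37, D = down ×0.71); each path with k up-moves has probability p*^k·(1−p*)^(4−k).
DDDD: M=120.7000, payoff=0.0000, prob=0.006868
UDDD: M=232.9000, payoff=0.0000, prob=0.016990
DUDD: M=165.3590, payoff=0.0000, prob=0.016990
UUDD: M=319.0730, payoff=6.5430, prob=0.042027
DDUD: M=120.7000, payoff=0.0000, prob=0.016990
UDUD: M=232.9000, payoff=0.0000, prob=0.042027
DUUD: M=226.5418, payoff=0.0000, prob=0.042027
UUUD: M=437.1300, payoff=124.6000, prob=0.103961
DDDU: M=120.7000, payoff=0.0000, prob=0.016990
UDDU: M=232.9000, payoff=0.0000, prob=0.042027
DUDU: M=165.3590, payoff=0.0000, prob=0.042027
UUDU: M=319.0730, payoff=6.5430, prob=0.103961
DDUU: M=160.8447, payoff=0.0000, prob=0.042027
UDUU: M=310.3623, payoff=0.0000, prob=0.103961
DUUU: M=310.3623, payoff=0.0000, prob=0.103961
UUUU: M=598.8681, payoff=286.3381, prob=0.257167
Price = Σ prob·payoff / R^4 = 87.545561 / 1.938778 = 45.1550

price = 45.1550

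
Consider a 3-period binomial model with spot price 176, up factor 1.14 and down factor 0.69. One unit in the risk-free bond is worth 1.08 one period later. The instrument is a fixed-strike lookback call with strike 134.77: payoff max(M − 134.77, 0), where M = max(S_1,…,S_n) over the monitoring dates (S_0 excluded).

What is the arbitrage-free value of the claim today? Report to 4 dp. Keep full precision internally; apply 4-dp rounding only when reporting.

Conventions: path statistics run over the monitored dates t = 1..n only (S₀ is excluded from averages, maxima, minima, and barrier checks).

Under the martingale measure an up-move has probability p* = 0.8667; value the claim as the probability-weighted average of per-path payoffs, discounted 3 periods at R = 1.08.
Enumerate all 2^3 = 8 price paths (U = up ×1.14, D = down ×0.69); each path with k up-moves has probability p*^k·(1−p*)^(3−k).
DDD: M=121.4400, payoff=0.0000, prob=0.002370
UDD: M=200.6400, payoff=65.8700, prob=0.015407
DUD: M=138.4416, payoff=3.6716, prob=0.015407
UUD: M=228.7296, payoff=93.9596, prob=0.100148
DDU: M=121.4400, payoff=0.0000, prob=0.015407
UDU: M=200.6400, payoff=65.8700, prob=0.100148
DUU: M=157.8234, payoff=23.0534, prob=0.100148
UUU: M=260.7517, payoff=125.9817, prob=0.650963
Price = Σ prob·payoff / R^3 = 101.396301 / 1.259712 = 80.4917

price = 80.4917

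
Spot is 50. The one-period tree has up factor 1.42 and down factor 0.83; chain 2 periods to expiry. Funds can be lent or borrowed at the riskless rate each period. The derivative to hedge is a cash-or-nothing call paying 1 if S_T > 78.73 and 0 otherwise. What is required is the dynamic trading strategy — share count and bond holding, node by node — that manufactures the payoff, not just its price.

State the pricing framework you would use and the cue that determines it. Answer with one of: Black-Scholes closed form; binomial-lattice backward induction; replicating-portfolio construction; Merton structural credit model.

framework: replicating-portfolio construction

Key observation: the deliverable is the dynamic trading strategy on the 2-step tree (spot 50, moves 1.42 and 0.83), so the valuation must go through the node-by-node replicating-portfolio solve.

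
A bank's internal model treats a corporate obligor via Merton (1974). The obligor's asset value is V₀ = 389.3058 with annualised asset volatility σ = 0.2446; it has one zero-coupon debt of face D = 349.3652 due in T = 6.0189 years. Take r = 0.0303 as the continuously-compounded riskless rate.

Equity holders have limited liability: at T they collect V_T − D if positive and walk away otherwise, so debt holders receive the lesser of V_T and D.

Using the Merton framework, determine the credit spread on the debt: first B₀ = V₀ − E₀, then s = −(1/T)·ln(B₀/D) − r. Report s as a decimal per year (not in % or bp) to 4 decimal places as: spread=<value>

spread=0.0246

Equity is a call on the firm's assets struck at D = 349.3652:
d₁ = [ln(V₀/D) + (r + σ²/2)T] / (σ√T)
   = [ln(389.3058/349.3652) + (0.0303 + 0.5·0.2446²)·6.0189] / (0.2446·√6.0189)
   = [0.108247 + 0.362426] / 0.600088 = 0.784340
d₂ = d₁ − σ√T = 0.784340 − 0.600088 = 0.184252
N(d₁) = 0.783580,  N(d₂) = 0.573092,  e^(−rT) = 0.833291
E₀ = V₀·N(d₁) − D·e^(−rT)·N(d₂)
   = 389.3058·0.783580 − 349.3652·0.833291·0.573092 = 138.211953
B₀ = V₀ − E₀ = 389.3058 − 138.211953 = 251.093847
spread = −(1/T)·ln(B₀/D) − r = −(1/6.0189)·ln(251.093847/349.3652) − 0.0303 = 0.02457565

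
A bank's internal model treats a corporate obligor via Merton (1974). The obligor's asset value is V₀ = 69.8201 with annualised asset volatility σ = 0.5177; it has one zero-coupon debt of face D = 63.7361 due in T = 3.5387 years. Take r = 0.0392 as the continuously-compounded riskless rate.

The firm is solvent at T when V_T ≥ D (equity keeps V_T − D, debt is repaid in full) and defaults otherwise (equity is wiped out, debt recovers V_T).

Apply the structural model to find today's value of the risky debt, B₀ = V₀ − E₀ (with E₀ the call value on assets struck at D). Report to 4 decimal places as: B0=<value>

B0=38.6420

Equity is a call on the firm's assets struck at D = 63.7361:
d₁ = [ln(V₀/D) + (r + σ²/2)T] / (σ√T)
   = [ln(69.8201/63.7361) + (0.0392 + 0.5·0.5177²)·3.5387] / (0.5177·√3.5387)
   = [0.091171 + 0.612926] / 0.973868 = 0.722990
d₂ = d₁ − σ√T = 0.722990 − 0.973868 = -0.250877
N(d₁) = 0.765157,  N(d₂) = 0.400954,  e^(−rT) = 0.870474
E₀ = V₀·N(d₁) − D·e^(−rT)·N(d₂)
   = 69.8201·0.765157 − 63.7361·0.870474·0.400954 = 31.178139
B₀ = V₀ − E₀ = 69.8201 − 31.178139 = 38.641961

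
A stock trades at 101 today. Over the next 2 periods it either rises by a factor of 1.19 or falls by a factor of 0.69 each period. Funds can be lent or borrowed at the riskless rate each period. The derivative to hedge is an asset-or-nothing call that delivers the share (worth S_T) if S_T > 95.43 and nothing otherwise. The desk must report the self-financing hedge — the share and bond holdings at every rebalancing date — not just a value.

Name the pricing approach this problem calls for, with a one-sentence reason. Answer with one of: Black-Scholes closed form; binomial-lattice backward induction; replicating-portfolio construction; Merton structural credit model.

Key observation: the mandate to exhibit the hedge at every date and state singles out the replicating-portfolio construction on the 2-period tree with factors 1.19 and 0.69 from 101.

framework: replicating-portfolio construction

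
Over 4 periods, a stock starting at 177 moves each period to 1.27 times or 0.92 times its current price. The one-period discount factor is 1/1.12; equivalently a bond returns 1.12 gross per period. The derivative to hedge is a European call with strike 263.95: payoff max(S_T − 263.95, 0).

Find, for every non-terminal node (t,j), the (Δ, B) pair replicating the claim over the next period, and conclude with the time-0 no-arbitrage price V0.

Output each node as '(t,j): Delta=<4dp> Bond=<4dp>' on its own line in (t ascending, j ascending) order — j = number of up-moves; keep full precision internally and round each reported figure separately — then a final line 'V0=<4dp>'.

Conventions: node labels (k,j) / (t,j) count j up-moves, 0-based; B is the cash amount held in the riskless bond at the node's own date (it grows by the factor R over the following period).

The replicating-portfolio and risk-neutral prices coincide; use p* = (1.12−0.92)/(1.27−0.92) = 0.5714 for the latter.
Terminal payoffs: V(4,0)=0.0000, V(4,1)=0.0000, V(4,2)=0.0000, V(4,3)=69.6087, V(4,4)=196.5060
  t=3,j=0: stock 137.8278 → up 175.0413 (V=0.0000), down 126.8016 (V=0.0000). Price 0.0000; hedge Δ=0.0000, bond B=0.0000.
  t=3,j=1: stock 190.2623 → up 241.6331 (V=0.0000), down 175.0413 (V=0.0000). Price 0.0000; hedge Δ=0.0000, bond B=0.0000.
  t=3,j=2: stock 262.6446 → up 333.5587 (V=69.6087), down 241.6331 (V=0.0000). Price 35.5146; hedge Δ=0.7572, bond B=-163.3673.
  t=3,j=3: stock 362.5638 → up 460.4560 (V=196.5060), down 333.5587 (V=69.6087). Price 126.8941; hedge Δ=1.0000, bond B=-235.6696.
  t=2,j=0: stock 149.8128 → up 190.2623 (V=0.0000), down 137.8278 (V=0.0000). Price 0.0000; hedge Δ=0.0000, bond B=0.0000.
  t=2,j=1: stock 206.8068 → up 262.6446 (V=35.5146), down 190.2623 (V=0.0000). Price 18.1197; hedge Δ=0.4907, bond B=-83.3507.
  t=2,j=2: stock 285.4833 → up 362.5638 (V=126.8941), down 262.6446 (V=35.5146). Price 78.3317; hedge Δ=0.9145, bond B=-182.7526.
  t=1,j=0: stock 162.8400 → up 206.8068 (V=18.1197), down 149.8128 (V=0.0000). Price 9.2448; hedge Δ=0.3179, bond B=-42.5259.
  t=1,j=1: stock 224.7900 → up 285.4833 (V=78.3317), down 206.8068 (V=18.1197). Price 46.8987; hedge Δ=0.7653, bond B=-125.1355.
  t=0,j=0: stock 177.0000 → up 224.7900 (V=46.8987), down 162.8400 (V=9.2448). Price 27.4654; hedge Δ=0.6078, bond B=-80.1173.
Sanity check at the root: Δ(0,0)·S0 + B(0,0) reproduces V0 = 27.4654.

(0,0): Delta=0.6078 Bond=-80.1173
(1,0): Delta=0.3179 Bond=-42.5259
(1,1): Delta=0.7653 Bond=-125.1355
(2,0): Delta=0.0000 Bond=0.0000
(2,1): Delta=0.4907 Bond=-83.3507
(2,2): Delta=0.9145 Bond=-182.7526
(3,0): Delta=0.0000 Bond=0.0000
(3,1): Delta=0.0000 Bond=0.0000
(3,2): Delta=0.7572 Bond=-163.3673
(3,3): Delta=1.0000 Bond=-235.6696
V0=27.4654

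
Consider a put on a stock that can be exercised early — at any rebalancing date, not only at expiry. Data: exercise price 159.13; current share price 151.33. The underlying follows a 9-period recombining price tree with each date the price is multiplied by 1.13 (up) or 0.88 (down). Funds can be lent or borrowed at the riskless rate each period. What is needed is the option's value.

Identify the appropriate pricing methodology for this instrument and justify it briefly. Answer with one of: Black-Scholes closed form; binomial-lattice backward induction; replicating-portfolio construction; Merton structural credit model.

Key observation: an American put (K = 159.13, S₀ = 151.33) on a 9-date tree has no closed form — the optimal stopping decision is embedded and must be resolved recursively from expiry.

framework: binomial-lattice backward induction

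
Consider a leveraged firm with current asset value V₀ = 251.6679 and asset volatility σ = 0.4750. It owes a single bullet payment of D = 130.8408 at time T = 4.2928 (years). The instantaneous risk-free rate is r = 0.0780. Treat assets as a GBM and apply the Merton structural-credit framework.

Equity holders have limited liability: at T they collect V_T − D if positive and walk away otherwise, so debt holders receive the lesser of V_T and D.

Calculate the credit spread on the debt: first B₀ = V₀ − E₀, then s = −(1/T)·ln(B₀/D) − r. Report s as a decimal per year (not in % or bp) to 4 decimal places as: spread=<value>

spread=0.0307

With assets at 251.6679 and a single debt payment of 130.8408 at 4.2928 years:
d₁ = [ln(V₀/D) + (r + σ²/2)T] / (σ√T)
   = [ln(251.6679/130.8408) + (0.0780 + 0.5·0.4750²)·4.2928] / (0.4750·√4.2928)
   = [0.654129 + 0.819120] / 0.984156 = 1.496967
d₂ = d₁ − σ√T = 1.496967 − 0.984156 = 0.512811
N(d₁) = 0.932799,  N(d₂) = 0.695958,  e^(−rT) = 0.715454
E₀ = V₀·N(d₁) − D·e^(−rT)·N(d₂)
   = 251.6679·0.932799 − 130.8408·0.715454·0.695958 = 169.606563
B₀ = V₀ − E₀ = 251.6679 − 169.606563 = 82.061337
spread = −(1/T)·ln(B₀/D) − r = −(1/4.2928)·ln(82.061337/130.8408) − 0.0780 = 0.03067367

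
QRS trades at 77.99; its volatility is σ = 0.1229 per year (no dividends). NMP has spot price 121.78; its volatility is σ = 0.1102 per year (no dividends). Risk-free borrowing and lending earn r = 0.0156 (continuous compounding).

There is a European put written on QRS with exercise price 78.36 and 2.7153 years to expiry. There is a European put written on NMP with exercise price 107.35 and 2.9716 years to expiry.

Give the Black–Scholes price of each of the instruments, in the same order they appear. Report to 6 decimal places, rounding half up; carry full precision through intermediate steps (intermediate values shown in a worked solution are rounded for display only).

price(QRS put K=78.36) = 4.840035
price(NMP put K=107.35) = 2.094749

[QRS put K=78.36]
σ√T = 0.1229·√2.7153 = 0.202517
d₁ = (ln(S/K) + (r+σ²/2)T) / (σ√T) = (ln(77.99/78.36) + (0.0156+0.1229²/2)·2.7153) / 0.202517 = (-0.004733 + 0.062865) / 0.202517 = 0.287049
d₂ = d₁ − σ√T = 0.287049 − 0.202517 = 0.084532
e^{−rT} = 0.958526
N(−d₁) = 0.387037,  N(−d₂) = 0.466317
price = K·e^{−rT}·N(−d₂) − S·N(−d₁) = 35.025083 − 30.185048 = 4.840035
[NMP put K=107.35]
σ√T = 0.1102·√2.9716 = 0.189966
d₁ = (ln(S/K) + (r+σ²/2)T) / (σ√T) = (ln(121.78/107.35) + (0.0156+0.1102²/2)·2.9716) / 0.189966 = (0.126122 + 0.064401) / 0.189966 = 1.002926
d₂ = d₁ − σ√T = 1.002926 − 0.189966 = 0.812959
e^{−rT} = 0.954701
N(−d₁) = 0.157948,  N(−d₂) = 0.208121
price = K·e^{−rT}·N(−d₂) − S·N(−d₁) = 21.329698 − 19.234949 = 2.094749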